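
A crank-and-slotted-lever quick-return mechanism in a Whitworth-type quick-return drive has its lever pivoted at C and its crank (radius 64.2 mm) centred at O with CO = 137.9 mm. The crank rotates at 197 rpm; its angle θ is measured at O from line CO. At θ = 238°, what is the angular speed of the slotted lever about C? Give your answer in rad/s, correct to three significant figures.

ω = 20.63 rad/s (from 197 rpm).
Crank pin A relative to C: A = (d + r cosθ, r sinθ); lever angle φ = atan2(r sinθ, d + r cosθ).
Differentiating tanφ: φ̇ = rω(d cosθ + r)/(d² + r² + 2dr cosθ).
d² + r² + 2dr cosθ = |CA|² = 0.0137551 m²;  d cosθ + r = -0.0088759 m.
|ω_lever| = |0.0642·20.63·-0.0088759| / 0.0137551 = 0.85463 rad/s.

0.855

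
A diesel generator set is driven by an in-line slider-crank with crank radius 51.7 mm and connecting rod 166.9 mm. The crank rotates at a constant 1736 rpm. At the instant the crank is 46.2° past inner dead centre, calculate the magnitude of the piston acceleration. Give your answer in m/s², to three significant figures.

ω = 2π·1736/60 = 181.8 rad/s
x(θ) = r cosθ + √(L² − r² sin²θ); with ω constant, a = ω²·d²x/dθ².
d²x/dθ² = −r cosθ − r²(cos2θ)/√u − r⁴ sin²2θ/(4u^{3/2}),  u = L² − r² sin²θ = 0.0264632 m².
Substituting r = 0.0517 m, L = 0.1669 m, θ = 46.2°: d²x/dθ² = -0.03551 m.
a = ω²·d²x/dθ² = (181.8)²·(-0.03551) = -1173.6 m/s²;  |a| = 1173.6 m/s².

1170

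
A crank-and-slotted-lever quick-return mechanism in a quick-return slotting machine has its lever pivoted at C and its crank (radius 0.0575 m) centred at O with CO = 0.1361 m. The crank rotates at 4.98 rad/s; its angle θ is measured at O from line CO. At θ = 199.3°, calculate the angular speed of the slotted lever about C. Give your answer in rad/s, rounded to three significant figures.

ω = 4.98 rad/s
Crank pin A relative to C: A = (d + r cosθ, r sinθ); lever angle φ = atan2(r sinθ, d + r cosθ).
Differentiating tanφ: φ̇ = rω(d cosθ + r)/(d² + r² + 2dr cosθ).
d² + r² + 2dr cosθ = |CA|² = 0.00705756 m²;  d cosθ + r = -0.070951 m.
|ω_lever| = |0.0575·4.98·-0.070951| / 0.00705756 = 2.8787 rad/s.

2.88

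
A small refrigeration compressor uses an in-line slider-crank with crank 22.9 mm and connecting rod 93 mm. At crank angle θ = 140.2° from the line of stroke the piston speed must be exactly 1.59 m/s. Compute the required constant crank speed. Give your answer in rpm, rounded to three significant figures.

For an in-line slider-crank, |v_piston| = rω|sinθ|·[1 + r cosθ/√(L² − r² sin²θ)].
With r = 0.0229 m, L = 0.093 m, θ = 140.2°: the bracketed kinematic factor |dx/dθ| = 0.01185 m.
ω = v/|dx/dθ| = 1.59/0.01185 = 134.17 rad/s.
N = 60ω/(2π) = 1281.3 rpm.

1280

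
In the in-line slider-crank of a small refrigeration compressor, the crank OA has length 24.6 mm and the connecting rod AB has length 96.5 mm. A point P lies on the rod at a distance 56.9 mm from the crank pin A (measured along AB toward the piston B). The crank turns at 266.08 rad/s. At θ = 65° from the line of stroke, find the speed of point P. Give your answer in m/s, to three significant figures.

6.42

ω = 266.1 rad/s.  Crank-pin speed |V_A| = rω = 6.5456 m/s, perpendicular to OA.
Rod angle: sinφ = −(r/L) sinθ ⇒ φ = -13.358°; ω_rod = −rω cosθ/√(L²−r²sin²θ) = -29.463 rad/s.
V_P = V_A + ω_rod × AP, with AP = 0.0569 m along the rod.
Components: V_Px = −rω sinθ − a·ω_rod·sinφ = -6.3196 m/s;  V_Py = rω cosθ + a·ω_rod·cosφ = +1.1352 m/s.
|V_P| = √(V_Px² + V_Py²) = 6.4208 m/s.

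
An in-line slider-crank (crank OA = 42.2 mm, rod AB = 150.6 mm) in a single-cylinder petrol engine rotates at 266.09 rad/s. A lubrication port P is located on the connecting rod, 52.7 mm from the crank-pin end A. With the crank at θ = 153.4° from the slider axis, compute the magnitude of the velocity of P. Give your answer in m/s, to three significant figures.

7.98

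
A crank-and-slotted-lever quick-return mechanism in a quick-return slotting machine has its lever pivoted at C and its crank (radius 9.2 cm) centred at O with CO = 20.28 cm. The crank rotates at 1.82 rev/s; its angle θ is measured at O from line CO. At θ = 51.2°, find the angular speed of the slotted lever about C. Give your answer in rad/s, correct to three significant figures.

ω = 11.44 rad/s (from 1.82 rev/s).
Crank pin A relative to C: A = (d + r cosθ, r sinθ); lever angle φ = atan2(r sinθ, d + r cosθ).
Differentiating tanφ: φ̇ = rω(d cosθ + r)/(d² + r² + 2dr cosθ).
d² + r² + 2dr cosθ = |CA|² = 0.0729737 m²;  d cosθ + r = +0.21908 m.
|ω_lever| = |0.092·11.44·+0.21908| / 0.0729737 = 3.1584 rad/s.

3.16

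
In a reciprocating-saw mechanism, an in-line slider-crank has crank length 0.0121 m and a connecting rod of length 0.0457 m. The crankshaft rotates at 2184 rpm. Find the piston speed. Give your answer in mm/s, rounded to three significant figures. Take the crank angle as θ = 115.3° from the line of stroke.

ω = 2π·2184/60 = 228.7 rad/s
For an in-line slider-crank, x = r cosθ + √(L² − r² sin²θ), so v = −rω sinθ·[1 + r cosθ/√(L² − r² sin²θ)].
With r = 0.0121 m, L = 0.0457 m, θ = 115.3°: √(L² − r² sin²θ) = 0.044371 m.
v = −0.0121·228.7·0.90408·[1 + 0.0121·-0.42736/0.044371] = -2.2104 m/s.
|v| = 2.2104 m/s = 2210.4 mm/s.

2210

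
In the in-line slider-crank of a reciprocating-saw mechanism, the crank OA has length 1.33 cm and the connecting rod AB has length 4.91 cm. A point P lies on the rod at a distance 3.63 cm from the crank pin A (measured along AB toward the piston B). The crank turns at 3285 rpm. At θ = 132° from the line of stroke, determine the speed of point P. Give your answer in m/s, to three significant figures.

3.04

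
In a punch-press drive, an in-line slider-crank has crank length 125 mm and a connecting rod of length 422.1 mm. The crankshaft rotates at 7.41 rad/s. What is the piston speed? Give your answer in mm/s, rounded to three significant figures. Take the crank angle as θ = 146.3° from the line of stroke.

386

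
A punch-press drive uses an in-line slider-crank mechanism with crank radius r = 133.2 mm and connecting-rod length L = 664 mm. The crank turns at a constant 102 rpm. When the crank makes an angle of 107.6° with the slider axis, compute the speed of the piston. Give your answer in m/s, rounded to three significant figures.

1.27

ω = 2π·102/60 = 10.68 rad/s
For an in-line slider-crank, x = r cosθ + √(L² − r² sin²θ), so v = −rω sinθ·[1 + r cosθ/√(L² − r² sin²θ)].
With r = 0.1332 m, L = 0.664 m, θ = 107.6°: √(L² − r² sin²θ) = 0.65175 m.
v = −0.1332·10.68·0.95319·[1 + 0.1332·-0.30237/0.65175] = -1.2724 m/s.
|v| = 1.2724 m/s.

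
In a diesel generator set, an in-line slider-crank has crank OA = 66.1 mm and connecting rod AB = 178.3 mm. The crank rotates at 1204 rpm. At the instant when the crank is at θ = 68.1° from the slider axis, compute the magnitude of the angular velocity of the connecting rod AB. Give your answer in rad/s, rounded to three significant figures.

18.6

ω = 126.1 rad/s (converted from 1204 rpm).
The rod makes angle φ with the slider axis where L sinφ = r sinθ; differentiating, L cosφ·φ̇ = r ω cosθ.
L cosφ = √(L² − r² sin²θ) = 0.16742 m.
|ω_rod| = r ω |cosθ| / √(L² − r² sin²θ) = 0.0661·126.1·0.37299/0.16742 = 18.567 rad/s.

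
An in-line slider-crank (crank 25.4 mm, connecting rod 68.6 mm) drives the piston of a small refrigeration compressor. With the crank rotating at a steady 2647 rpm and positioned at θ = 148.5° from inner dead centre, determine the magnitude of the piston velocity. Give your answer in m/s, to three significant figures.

ω = 2π·2647/60 = 277.2 rad/s
For an in-line slider-crank, x = r cosθ + √(L² − r² sin²θ), so v = −rω sinθ·[1 + r cosθ/√(L² − r² sin²θ)].
With r = 0.0254 m, L = 0.0686 m, θ = 148.5°: √(L² − r² sin²θ) = 0.067304 m.
v = −0.0254·277.2·0.52250·[1 + 0.0254·-0.85264/0.067304] = -2.495 m/s.
|v| = 2.495 m/s.

2.50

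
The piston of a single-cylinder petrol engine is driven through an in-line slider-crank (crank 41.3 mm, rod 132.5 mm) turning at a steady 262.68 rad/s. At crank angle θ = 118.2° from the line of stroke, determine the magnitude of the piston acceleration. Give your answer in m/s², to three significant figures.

ω = 262.7 rad/s
x(θ) = r cosθ + √(L² − r² sin²θ); with ω constant, a = ω²·d²x/dθ².
d²x/dθ² = −r cosθ − r²(cos2θ)/√u − r⁴ sin²2θ/(4u^{3/2}),  u = L² − r² sin²θ = 0.0162314 m².
Substituting r = 0.0413 m, L = 0.1325 m, θ = 118.2°: d²x/dθ² = +0.026681 m.
a = ω²·d²x/dθ² = (262.7)²·(+0.026681) = +1841 m/s²;  |a| = 1841 m/s².

1840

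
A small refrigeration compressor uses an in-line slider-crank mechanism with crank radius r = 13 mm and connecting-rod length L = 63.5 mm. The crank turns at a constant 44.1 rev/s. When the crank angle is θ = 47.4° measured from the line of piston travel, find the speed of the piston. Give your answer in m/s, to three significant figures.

3.02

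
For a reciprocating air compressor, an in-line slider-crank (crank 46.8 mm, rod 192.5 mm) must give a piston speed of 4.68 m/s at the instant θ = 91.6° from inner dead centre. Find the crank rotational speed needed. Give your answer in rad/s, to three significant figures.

For an in-line slider-crank, |v_piston| = rω|sinθ|·[1 + r cosθ/√(L² − r² sin²θ)].
With r = 0.0468 m, L = 0.1925 m, θ = 91.6°: the bracketed kinematic factor |dx/dθ| = 0.046454 m.
ω = v/|dx/dθ| = 4.68/0.046454 = 100.74 rad/s.

101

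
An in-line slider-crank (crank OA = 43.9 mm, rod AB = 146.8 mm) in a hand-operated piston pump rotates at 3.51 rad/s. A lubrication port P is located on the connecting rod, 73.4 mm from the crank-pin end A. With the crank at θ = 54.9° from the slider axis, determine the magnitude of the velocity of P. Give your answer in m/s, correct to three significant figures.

ω = 3.51 rad/s.  Crank-pin speed |V_A| = rω = 0.15409 m/s, perpendicular to OA.
Rod angle: sinφ = −(r/L) sinθ ⇒ φ = -14.162°; ω_rod = −rω cosθ/√(L²−r²sin²θ) = -0.62247 rad/s.
V_P = V_A + ω_rod × AP, with AP = 0.0734 m along the rod.
Components: V_Px = −rω sinθ − a·ω_rod·sinφ = -0.13725 m/s;  V_Py = rω cosθ + a·ω_rod·cosφ = +0.044301 m/s.
|V_P| = √(V_Px² + V_Py²) = 0.14422 m/s.

0.144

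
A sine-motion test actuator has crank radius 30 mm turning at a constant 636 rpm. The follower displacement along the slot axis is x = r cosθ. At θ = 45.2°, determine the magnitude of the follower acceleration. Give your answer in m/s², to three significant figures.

93.8

ω = 66.6 rad/s (from 636 rpm).
x = r cosθ ⇒ ẍ = −rω² cosθ (ω constant).
|a| = rω²|cosθ| = 0.03·(66.6)²·|cos 45.2°| = 93.768 m/s².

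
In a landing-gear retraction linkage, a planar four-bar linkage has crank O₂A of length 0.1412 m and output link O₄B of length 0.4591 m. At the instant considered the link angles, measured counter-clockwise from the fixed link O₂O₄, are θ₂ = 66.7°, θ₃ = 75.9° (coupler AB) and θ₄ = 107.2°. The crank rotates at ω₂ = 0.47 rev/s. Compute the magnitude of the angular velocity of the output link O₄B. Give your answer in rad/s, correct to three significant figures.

ω₂ = 2.953 rad/s (from 0.47 rev/s).
Differentiating the loop-closure r₂e^{iθ₂}+r₃e^{iθ₃}=r₁+r₄e^{iθ₄} gives r₂ω₂e^{iθ₂}+r₃ω₃e^{iθ₃}=r₄ω₄e^{iθ₄}.
Eliminating the other unknown: ω₄ = r₂ω₂ sin(θ₂−θ₃) / [r₄ sin(θ₄−θ₃)].
Numerator sine = -0.15988; denominator sine = +0.51952.
Result = 0.1412·2.953·(-0.15988) / (0.4591·(+0.51952)) = -0.27951 rad/s; magnitude 0.27951 rad/s.

0.280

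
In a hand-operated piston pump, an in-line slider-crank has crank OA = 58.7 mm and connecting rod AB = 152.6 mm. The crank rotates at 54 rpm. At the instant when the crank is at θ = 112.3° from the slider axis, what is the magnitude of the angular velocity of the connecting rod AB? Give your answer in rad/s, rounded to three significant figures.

ω = 5.655 rad/s (converted from 54 rpm).
The rod makes angle φ with the slider axis where L sinφ = r sinθ; differentiating, L cosφ·φ̇ = r ω cosθ.
L cosφ = √(L² − r² sin²θ) = 0.14261 m.
|ω_rod| = r ω |cosθ| / √(L² − r² sin²θ) = 0.0587·5.655·0.37946/0.14261 = 0.88324 rad/s.

0.883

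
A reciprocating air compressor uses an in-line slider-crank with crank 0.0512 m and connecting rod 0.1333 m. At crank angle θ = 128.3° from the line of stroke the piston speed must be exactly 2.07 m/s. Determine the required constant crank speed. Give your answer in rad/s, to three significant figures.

68.7

For an in-line slider-crank, |v_piston| = rω|sinθ|·[1 + r cosθ/√(L² − r² sin²θ)].
With r = 0.0512 m, L = 0.1333 m, θ = 128.3°: the bracketed kinematic factor |dx/dθ| = 0.030149 m.
ω = v/|dx/dθ| = 2.07/0.030149 = 68.659 rad/s.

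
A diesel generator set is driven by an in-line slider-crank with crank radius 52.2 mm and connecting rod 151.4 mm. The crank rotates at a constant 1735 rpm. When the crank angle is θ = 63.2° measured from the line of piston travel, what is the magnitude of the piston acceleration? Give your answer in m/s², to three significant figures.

ω = 2π·1735/60 = 181.7 rad/s
x(θ) = r cosθ + √(L² − r² sin²θ); with ω constant, a = ω²·d²x/dθ².
d²x/dθ² = −r cosθ − r²(cos2θ)/√u − r⁴ sin²2θ/(4u^{3/2}),  u = L² − r² sin²θ = 0.0207511 m².
Substituting r = 0.0522 m, L = 0.1514 m, θ = 63.2°: d²x/dθ² = -0.012713 m.
a = ω²·d²x/dθ² = (181.7)²·(-0.012713) = -419.67 m/s²;  |a| = 419.67 m/s².

420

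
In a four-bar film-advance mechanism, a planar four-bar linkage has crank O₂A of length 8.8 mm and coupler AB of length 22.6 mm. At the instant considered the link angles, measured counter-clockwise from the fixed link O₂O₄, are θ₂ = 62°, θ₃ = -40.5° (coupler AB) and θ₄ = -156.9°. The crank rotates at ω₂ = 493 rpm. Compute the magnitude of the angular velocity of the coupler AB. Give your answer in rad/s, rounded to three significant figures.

ω₂ = 51.63 rad/s (from 493 rpm).
Differentiating the loop-closure r₂e^{iθ₂}+r₃e^{iθ₃}=r₁+r₄e^{iθ₄} gives r₂ω₂e^{iθ₂}+r₃ω₃e^{iθ₃}=r₄ω₄e^{iθ₄}.
Eliminating the other unknown: ω₃ = r₂ω₂ sin(θ₄−θ₂) / [r₃ sin(θ₃−θ₄)].
Numerator sine = +0.62796; denominator sine = +0.89571.
Result = 0.0088·51.63·(+0.62796) / (0.0226·(+0.89571)) = +14.093 rad/s; magnitude 14.093 rad/s.

14.1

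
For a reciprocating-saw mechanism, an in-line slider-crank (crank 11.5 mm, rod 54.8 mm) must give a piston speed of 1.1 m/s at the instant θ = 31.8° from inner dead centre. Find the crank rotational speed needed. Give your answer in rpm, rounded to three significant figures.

For an in-line slider-crank, |v_piston| = rω|sinθ|·[1 + r cosθ/√(L² − r² sin²θ)].
With r = 0.0115 m, L = 0.0548 m, θ = 31.8°: the bracketed kinematic factor |dx/dθ| = 0.0071475 m.
ω = v/|dx/dθ| = 1.1/0.0071475 = 153.9 rad/s.
N = 60ω/(2π) = 1469.6 rpm.

1470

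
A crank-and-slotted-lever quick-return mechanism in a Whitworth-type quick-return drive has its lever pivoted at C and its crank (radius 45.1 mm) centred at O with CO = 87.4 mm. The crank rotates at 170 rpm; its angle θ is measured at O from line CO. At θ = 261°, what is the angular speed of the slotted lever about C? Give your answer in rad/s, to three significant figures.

2.99

ω = 17.8 rad/s (from 170 rpm).
Crank pin A relative to C: A = (d + r cosθ, r sinθ); lever angle φ = atan2(r sinθ, d + r cosθ).
Differentiating tanφ: φ̇ = rω(d cosθ + r)/(d² + r² + 2dr cosθ).
d² + r² + 2dr cosθ = |CA|² = 0.00843952 m²;  d cosθ + r = +0.031428 m.
|ω_lever| = |0.0451·17.8·+0.031428| / 0.00843952 = 2.9898 rad/s.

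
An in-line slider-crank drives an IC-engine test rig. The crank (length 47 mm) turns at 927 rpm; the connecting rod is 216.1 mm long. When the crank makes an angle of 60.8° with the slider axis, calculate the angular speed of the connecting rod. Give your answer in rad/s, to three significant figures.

ω = 97.08 rad/s (converted from 927 rpm).
The rod makes angle φ with the slider axis where L sinφ = r sinθ; differentiating, L cosφ·φ̇ = r ω cosθ.
L cosφ = √(L² − r² sin²θ) = 0.21217 m.
|ω_rod| = r ω |cosθ| / √(L² − r² sin²θ) = 0.047·97.08·0.48786/0.21217 = 10.491 rad/s.

10.5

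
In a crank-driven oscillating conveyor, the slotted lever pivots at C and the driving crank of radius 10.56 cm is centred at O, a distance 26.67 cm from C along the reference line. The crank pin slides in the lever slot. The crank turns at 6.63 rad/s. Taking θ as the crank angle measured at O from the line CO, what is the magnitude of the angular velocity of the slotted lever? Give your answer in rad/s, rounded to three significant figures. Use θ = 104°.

ω = 6.63 rad/s
Crank pin A relative to C: A = (d + r cosθ, r sinθ); lever angle φ = atan2(r sinθ, d + r cosθ).
Differentiating tanφ: φ̇ = rω(d cosθ + r)/(d² + r² + 2dr cosθ).
d² + r² + 2dr cosθ = |CA|² = 0.0686535 m²;  d cosθ + r = +0.041079 m.
|ω_lever| = |0.1056·6.63·+0.041079| / 0.0686535 = 0.41893 rad/s.

0.419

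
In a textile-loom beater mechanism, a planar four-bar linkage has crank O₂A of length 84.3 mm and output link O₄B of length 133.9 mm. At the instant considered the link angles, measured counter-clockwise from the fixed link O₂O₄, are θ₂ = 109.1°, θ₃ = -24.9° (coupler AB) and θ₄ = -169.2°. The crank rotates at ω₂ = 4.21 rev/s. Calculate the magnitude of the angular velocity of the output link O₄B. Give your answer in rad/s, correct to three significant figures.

ω₂ = 26.45 rad/s (from 4.21 rev/s).
Differentiating the loop-closure r₂e^{iθ₂}+r₃e^{iθ₃}=r₁+r₄e^{iθ₄} gives r₂ω₂e^{iθ₂}+r₃ω₃e^{iθ₃}=r₄ω₄e^{iθ₄}.
Eliminating the other unknown: ω₄ = r₂ω₂ sin(θ₂−θ₃) / [r₄ sin(θ₄−θ₃)].
Numerator sine = +0.71934; denominator sine = -0.58354.
Result = 0.0843·26.45·(+0.71934) / (0.1339·(-0.58354)) = -20.529 rad/s; magnitude 20.529 rad/s.

20.5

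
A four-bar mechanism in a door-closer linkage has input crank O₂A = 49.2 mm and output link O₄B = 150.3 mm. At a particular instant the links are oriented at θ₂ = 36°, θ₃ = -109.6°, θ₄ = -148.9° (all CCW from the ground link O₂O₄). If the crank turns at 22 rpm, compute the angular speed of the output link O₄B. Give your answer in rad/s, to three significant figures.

ω₂ = 2.304 rad/s (from 22 rpm).
Differentiating the loop-closure r₂e^{iθ₂}+r₃e^{iθ₃}=r₁+r₄e^{iθ₄} gives r₂ω₂e^{iθ₂}+r₃ω₃e^{iθ₃}=r₄ω₄e^{iθ₄}.
Eliminating the other unknown: ω₄ = r₂ω₂ sin(θ₂−θ₃) / [r₄ sin(θ₄−θ₃)].
Numerator sine = +0.56497; denominator sine = -0.63338.
Result = 0.0492·2.304·(+0.56497) / (0.1503·(-0.63338)) = -0.67269 rad/s; magnitude 0.67269 rad/s.

0.673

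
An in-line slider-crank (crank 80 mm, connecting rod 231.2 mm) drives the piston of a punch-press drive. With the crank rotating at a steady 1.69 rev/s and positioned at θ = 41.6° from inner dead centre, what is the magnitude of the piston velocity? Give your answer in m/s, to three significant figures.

0.714

ω = 2π·1.69 = 10.62 rad/s
For an in-line slider-crank, x = r cosθ + √(L² − r² sin²θ), so v = −rω sinθ·[1 + r cosθ/√(L² − r² sin²θ)].
With r = 0.08 m, L = 0.2312 m, θ = 41.6°: √(L² − r² sin²θ) = 0.22502 m.
v = −0.08·10.62·0.66393·[1 + 0.08·0.74780/0.22502] = -0.71394 m/s.
|v| = 0.71394 m/s.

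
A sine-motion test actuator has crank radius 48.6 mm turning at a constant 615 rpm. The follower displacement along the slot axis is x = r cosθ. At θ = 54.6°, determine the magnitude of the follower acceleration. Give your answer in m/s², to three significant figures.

117

ω = 64.4 rad/s (from 615 rpm).
x = r cosθ ⇒ ẍ = −rω² cosθ (ω constant).
|a| = rω²|cosθ| = 0.0486·(64.4)²·|cos 54.6°| = 116.77 m/s².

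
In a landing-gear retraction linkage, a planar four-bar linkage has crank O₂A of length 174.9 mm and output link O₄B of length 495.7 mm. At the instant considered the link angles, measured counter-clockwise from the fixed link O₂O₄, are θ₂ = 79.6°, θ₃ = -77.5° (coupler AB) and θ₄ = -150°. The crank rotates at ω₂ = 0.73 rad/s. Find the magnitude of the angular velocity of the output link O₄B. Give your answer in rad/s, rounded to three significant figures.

ω₂ = 0.73 rad/s
Differentiating the loop-closure r₂e^{iθ₂}+r₃e^{iθ₃}=r₁+r₄e^{iθ₄} gives r₂ω₂e^{iθ₂}+r₃ω₃e^{iθ₃}=r₄ω₄e^{iθ₄}.
Eliminating the other unknown: ω₄ = r₂ω₂ sin(θ₂−θ₃) / [r₄ sin(θ₄−θ₃)].
Numerator sine = +0.38912; denominator sine = -0.95372.
Result = 0.1749·0.73·(+0.38912) / (0.4957·(-0.95372)) = -0.10509 rad/s; magnitude 0.10509 rad/s.

0.105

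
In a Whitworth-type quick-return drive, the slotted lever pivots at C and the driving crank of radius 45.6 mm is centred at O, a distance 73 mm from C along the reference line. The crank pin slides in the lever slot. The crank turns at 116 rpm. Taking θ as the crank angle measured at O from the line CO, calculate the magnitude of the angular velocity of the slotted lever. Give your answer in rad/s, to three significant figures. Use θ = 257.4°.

ω = 12.15 rad/s (from 116 rpm).
Crank pin A relative to C: A = (d + r cosθ, r sinθ); lever angle φ = atan2(r sinθ, d + r cosθ).
Differentiating tanφ: φ̇ = rω(d cosθ + r)/(d² + r² + 2dr cosθ).
d² + r² + 2dr cosθ = |CA|² = 0.00595605 m²;  d cosθ + r = +0.029676 m.
|ω_lever| = |0.0456·12.15·+0.029676| / 0.00595605 = 2.7599 rad/s.

2.76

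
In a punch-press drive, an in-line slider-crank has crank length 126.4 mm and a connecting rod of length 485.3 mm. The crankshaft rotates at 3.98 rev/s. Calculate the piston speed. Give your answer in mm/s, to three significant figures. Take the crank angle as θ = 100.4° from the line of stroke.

ω = 2π·3.98 = 25.01 rad/s
For an in-line slider-crank, x = r cosθ + √(L² − r² sin²θ), so v = −rω sinθ·[1 + r cosθ/√(L² − r² sin²θ)].
With r = 0.1264 m, L = 0.4853 m, θ = 100.4°: √(L² − r² sin²θ) = 0.46911 m.
v = −0.1264·25.01·0.98357·[1 + 0.1264·-0.18052/0.46911] = -2.9577 m/s.
|v| = 2.9577 m/s = 2957.7 mm/s.

2960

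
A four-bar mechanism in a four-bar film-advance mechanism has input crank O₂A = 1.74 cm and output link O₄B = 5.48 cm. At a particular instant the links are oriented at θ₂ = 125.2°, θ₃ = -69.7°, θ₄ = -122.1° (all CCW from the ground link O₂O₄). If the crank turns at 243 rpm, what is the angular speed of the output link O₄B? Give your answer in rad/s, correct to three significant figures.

2.62

ω₂ = 25.45 rad/s (from 243 rpm).
Differentiating the loop-closure r₂e^{iθ₂}+r₃e^{iθ₃}=r₁+r₄e^{iθ₄} gives r₂ω₂e^{iθ₂}+r₃ω₃e^{iθ₃}=r₄ω₄e^{iθ₄}.
Eliminating the other unknown: ω₄ = r₂ω₂ sin(θ₂−θ₃) / [r₄ sin(θ₄−θ₃)].
Numerator sine = -0.25713; denominator sine = -0.79229.
Result = 0.0174·25.45·(-0.25713) / (0.0548·(-0.79229)) = +2.6223 rad/s; magnitude 2.6223 rad/s.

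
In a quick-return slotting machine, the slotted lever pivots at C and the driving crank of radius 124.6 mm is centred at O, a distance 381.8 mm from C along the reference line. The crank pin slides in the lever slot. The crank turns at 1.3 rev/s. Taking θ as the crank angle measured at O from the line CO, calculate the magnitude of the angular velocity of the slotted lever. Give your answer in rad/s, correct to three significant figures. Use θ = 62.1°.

ω = 8.168 rad/s (from 1.3 rev/s).
Crank pin A relative to C: A = (d + r cosθ, r sinθ); lever angle φ = atan2(r sinθ, d + r cosθ).
Differentiating tanφ: φ̇ = rω(d cosθ + r)/(d² + r² + 2dr cosθ).
d² + r² + 2dr cosθ = |CA|² = 0.205817 m²;  d cosθ + r = +0.30326 m.
|ω_lever| = |0.1246·8.168·+0.30326| / 0.205817 = 1.4996 rad/s.

1.50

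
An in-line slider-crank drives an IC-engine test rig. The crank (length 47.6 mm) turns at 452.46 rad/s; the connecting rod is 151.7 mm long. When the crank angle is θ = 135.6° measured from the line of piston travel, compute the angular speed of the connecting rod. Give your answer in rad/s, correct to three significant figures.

ω = 452.5 rad/s
The rod makes angle φ with the slider axis where L sinφ = r sinθ; differentiating, L cosφ·φ̇ = r ω cosθ.
L cosφ = √(L² − r² sin²θ) = 0.148 m.
|ω_rod| = r ω |cosθ| / √(L² − r² sin²θ) = 0.0476·452.5·0.71447/0.148 = 103.97 rad/s.

104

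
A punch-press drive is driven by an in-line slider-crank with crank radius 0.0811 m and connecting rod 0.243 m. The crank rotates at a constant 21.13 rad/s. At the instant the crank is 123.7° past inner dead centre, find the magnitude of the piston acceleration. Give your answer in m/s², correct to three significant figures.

24.6

ω = 21.13 rad/s
x(θ) = r cosθ + √(L² − r² sin²θ); with ω constant, a = ω²·d²x/dθ².
d²x/dθ² = −r cosθ − r²(cos2θ)/√u − r⁴ sin²2θ/(4u^{3/2}),  u = L² − r² sin²θ = 0.0544966 m².
Substituting r = 0.0811 m, L = 0.243 m, θ = 123.7°: d²x/dθ² = +0.055101 m.
a = ω²·d²x/dθ² = (21.13)²·(+0.055101) = +24.601 m/s²;  |a| = 24.601 m/s².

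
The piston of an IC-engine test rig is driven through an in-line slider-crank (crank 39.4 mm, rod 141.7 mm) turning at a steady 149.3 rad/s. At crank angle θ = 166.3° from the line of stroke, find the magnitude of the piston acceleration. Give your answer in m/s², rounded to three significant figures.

635

ω = 149.3 rad/s
x(θ) = r cosθ + √(L² − r² sin²θ); with ω constant, a = ω²·d²x/dθ².
d²x/dθ² = −r cosθ − r²(cos2θ)/√u − r⁴ sin²2θ/(4u^{3/2}),  u = L² − r² sin²θ = 0.0199918 m².
Substituting r = 0.0394 m, L = 0.1417 m, θ = 166.3°: d²x/dθ² = +0.028486 m.
a = ω²·d²x/dθ² = (149.3)²·(+0.028486) = +634.98 m/s²;  |a| = 634.98 m/s².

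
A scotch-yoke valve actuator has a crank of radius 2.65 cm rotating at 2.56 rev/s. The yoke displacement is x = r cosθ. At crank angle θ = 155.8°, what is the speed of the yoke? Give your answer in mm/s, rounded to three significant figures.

175

ω = 16.08 rad/s (from 2.56 rev/s).
x = r cosθ ⇒ ẋ = −rω sinθ.
|v| = rω|sinθ| = 0.0265·16.08·|sin 155.8°| = 0.17473 m/s = 174.73 mm/s.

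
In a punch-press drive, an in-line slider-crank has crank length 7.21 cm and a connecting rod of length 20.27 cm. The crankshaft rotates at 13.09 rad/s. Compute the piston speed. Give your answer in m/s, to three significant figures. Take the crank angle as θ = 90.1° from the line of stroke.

ω = 13.09 rad/s
For an in-line slider-crank, x = r cosθ + √(L² − r² sin²θ), so v = −rω sinθ·[1 + r cosθ/√(L² − r² sin²θ)].
With r = 0.0721 m, L = 0.2027 m, θ = 90.1°: √(L² − r² sin²θ) = 0.18944 m.
v = −0.0721·13.09·1.00000·[1 + 0.0721·-0.00175/0.18944] = -0.94316 m/s.
|v| = 0.94316 m/s.

0.943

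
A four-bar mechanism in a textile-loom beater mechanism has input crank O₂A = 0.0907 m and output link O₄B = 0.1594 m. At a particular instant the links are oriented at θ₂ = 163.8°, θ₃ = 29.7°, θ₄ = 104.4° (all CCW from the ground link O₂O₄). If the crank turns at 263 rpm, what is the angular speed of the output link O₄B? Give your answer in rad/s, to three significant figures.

ω₂ = 27.54 rad/s (from 263 rpm).
Differentiating the loop-closure r₂e^{iθ₂}+r₃e^{iθ₃}=r₁+r₄e^{iθ₄} gives r₂ω₂e^{iθ₂}+r₃ω₃e^{iθ₃}=r₄ω₄e^{iθ₄}.
Eliminating the other unknown: ω₄ = r₂ω₂ sin(θ₂−θ₃) / [r₄ sin(θ₄−θ₃)].
Numerator sine = +0.71813; denominator sine = +0.96456.
Result = 0.0907·27.54·(+0.71813) / (0.1594·(+0.96456)) = +11.667 rad/s; magnitude 11.667 rad/s.

11.7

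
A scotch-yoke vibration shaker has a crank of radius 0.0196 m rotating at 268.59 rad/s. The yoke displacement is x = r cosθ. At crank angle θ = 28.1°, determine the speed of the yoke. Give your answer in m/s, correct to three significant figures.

ω = 268.6 rad/s
x = r cosθ ⇒ ẋ = −rω sinθ.
|v| = rω|sinθ| = 0.0196·268.6·|sin 28.1°| = 2.4796 m/s.

2.48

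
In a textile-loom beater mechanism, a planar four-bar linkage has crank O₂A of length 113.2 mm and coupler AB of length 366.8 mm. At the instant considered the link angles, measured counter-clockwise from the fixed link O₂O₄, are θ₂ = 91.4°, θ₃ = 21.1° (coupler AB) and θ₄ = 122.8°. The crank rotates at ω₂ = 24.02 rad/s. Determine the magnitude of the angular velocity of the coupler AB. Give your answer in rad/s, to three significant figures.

3.94

ω₂ = 24.02 rad/s
Differentiating the loop-closure r₂e^{iθ₂}+r₃e^{iθ₃}=r₁+r₄e^{iθ₄} gives r₂ω₂e^{iθ₂}+r₃ω₃e^{iθ₃}=r₄ω₄e^{iθ₄}.
Eliminating the other unknown: ω₃ = r₂ω₂ sin(θ₄−θ₂) / [r₃ sin(θ₃−θ₄)].
Numerator sine = +0.52101; denominator sine = -0.97922.
Result = 0.1132·24.02·(+0.52101) / (0.3668·(-0.97922)) = -3.9442 rad/s; magnitude 3.9442 rad/s.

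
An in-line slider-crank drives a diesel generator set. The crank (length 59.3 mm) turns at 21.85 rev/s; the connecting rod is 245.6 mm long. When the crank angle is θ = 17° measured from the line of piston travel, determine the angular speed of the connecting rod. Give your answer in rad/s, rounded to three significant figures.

31.8

ω = 137.3 rad/s (converted from 21.85 rev/s).
The rod makes angle φ with the slider axis where L sinφ = r sinθ; differentiating, L cosφ·φ̇ = r ω cosθ.
L cosφ = √(L² − r² sin²θ) = 0.24499 m.
|ω_rod| = r ω |cosθ| / √(L² − r² sin²θ) = 0.0593·137.3·0.95630/0.24499 = 31.779 rad/s.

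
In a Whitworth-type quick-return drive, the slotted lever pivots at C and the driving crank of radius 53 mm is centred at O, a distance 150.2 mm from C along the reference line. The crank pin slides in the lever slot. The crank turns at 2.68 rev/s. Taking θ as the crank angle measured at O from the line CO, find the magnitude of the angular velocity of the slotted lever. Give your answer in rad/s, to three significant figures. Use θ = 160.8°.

ω = 16.84 rad/s (from 2.68 rev/s).
Crank pin A relative to C: A = (d + r cosθ, r sinθ); lever angle φ = atan2(r sinθ, d + r cosθ).
Differentiating tanφ: φ̇ = rω(d cosθ + r)/(d² + r² + 2dr cosθ).
d² + r² + 2dr cosθ = |CA|² = 0.0103334 m²;  d cosθ + r = -0.088845 m.
|ω_lever| = |0.053·16.84·-0.088845| / 0.0103334 = 7.6733 rad/s.

7.67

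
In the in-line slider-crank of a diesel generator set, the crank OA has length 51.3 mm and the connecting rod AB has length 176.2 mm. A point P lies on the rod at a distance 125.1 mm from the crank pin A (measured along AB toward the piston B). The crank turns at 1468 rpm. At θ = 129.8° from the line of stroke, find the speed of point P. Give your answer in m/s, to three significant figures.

ω = 153.7 rad/s.  Crank-pin speed |V_A| = rω = 7.8863 m/s, perpendicular to OA.
Rod angle: sinφ = −(r/L) sinθ ⇒ φ = -12.925°; ω_rod = −rω cosθ/√(L²−r²sin²θ) = +29.395 rad/s.
V_P = V_A + ω_rod × AP, with AP = 0.1251 m along the rod.
Components: V_Px = −rω sinθ − a·ω_rod·sinφ = -5.2364 m/s;  V_Py = rω cosθ + a·ω_rod·cosφ = -1.464 m/s.
|V_P| = √(V_Px² + V_Py²) = 5.4372 m/s.

5.44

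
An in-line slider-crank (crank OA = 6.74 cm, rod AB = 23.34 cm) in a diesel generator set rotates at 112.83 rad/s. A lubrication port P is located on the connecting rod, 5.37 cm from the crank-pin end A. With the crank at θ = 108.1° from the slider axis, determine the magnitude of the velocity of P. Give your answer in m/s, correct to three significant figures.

ω = 112.8 rad/s.  Crank-pin speed |V_A| = rω = 7.6047 m/s, perpendicular to OA.
Rod angle: sinφ = −(r/L) sinθ ⇒ φ = -15.931°; ω_rod = −rω cosθ/√(L²−r²sin²θ) = +10.527 rad/s.
V_P = V_A + ω_rod × AP, with AP = 0.0537 m along the rod.
Components: V_Px = −rω sinθ − a·ω_rod·sinφ = -7.0733 m/s;  V_Py = rω cosθ + a·ω_rod·cosφ = -1.819 m/s.
|V_P| = √(V_Px² + V_Py²) = 7.3034 m/s.

7.30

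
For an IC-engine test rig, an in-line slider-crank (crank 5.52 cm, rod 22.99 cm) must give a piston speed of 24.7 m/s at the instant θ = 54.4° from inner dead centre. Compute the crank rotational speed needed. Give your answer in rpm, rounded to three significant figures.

For an in-line slider-crank, |v_piston| = rω|sinθ|·[1 + r cosθ/√(L² − r² sin²θ)].
With r = 0.0552 m, L = 0.2299 m, θ = 54.4°: the bracketed kinematic factor |dx/dθ| = 0.05128 m.
ω = v/|dx/dθ| = 24.7/0.05128 = 481.67 rad/s.
N = 60ω/(2π) = 4599.6 rpm.

4600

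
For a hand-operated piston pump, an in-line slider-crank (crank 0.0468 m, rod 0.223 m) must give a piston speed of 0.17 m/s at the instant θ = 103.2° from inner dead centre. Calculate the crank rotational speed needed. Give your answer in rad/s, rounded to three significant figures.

For an in-line slider-crank, |v_piston| = rω|sinθ|·[1 + r cosθ/√(L² − r² sin²θ)].
With r = 0.0468 m, L = 0.223 m, θ = 103.2°: the bracketed kinematic factor |dx/dθ| = 0.043333 m.
ω = v/|dx/dθ| = 0.17/0.043333 = 3.9231 rad/s.

3.92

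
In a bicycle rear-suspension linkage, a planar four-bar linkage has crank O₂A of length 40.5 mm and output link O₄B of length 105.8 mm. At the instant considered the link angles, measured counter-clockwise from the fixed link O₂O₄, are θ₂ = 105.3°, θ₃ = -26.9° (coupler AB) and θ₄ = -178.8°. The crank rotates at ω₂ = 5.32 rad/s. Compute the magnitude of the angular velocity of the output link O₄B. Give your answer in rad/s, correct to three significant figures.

ω₂ = 5.32 rad/s
Differentiating the loop-closure r₂e^{iθ₂}+r₃e^{iθ₃}=r₁+r₄e^{iθ₄} gives r₂ω₂e^{iθ₂}+r₃ω₃e^{iθ₃}=r₄ω₄e^{iθ₄}.
Eliminating the other unknown: ω₄ = r₂ω₂ sin(θ₂−θ₃) / [r₄ sin(θ₄−θ₃)].
Numerator sine = +0.74080; denominator sine = -0.47101.
Result = 0.0405·5.32·(+0.74080) / (0.1058·(-0.47101)) = -3.203 rad/s; magnitude 3.203 rad/s.

3.20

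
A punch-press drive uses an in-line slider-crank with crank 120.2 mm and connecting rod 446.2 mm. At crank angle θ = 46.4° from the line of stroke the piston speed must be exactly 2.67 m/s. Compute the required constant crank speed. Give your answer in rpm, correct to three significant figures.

For an in-line slider-crank, |v_piston| = rω|sinθ|·[1 + r cosθ/√(L² − r² sin²θ)].
With r = 0.1202 m, L = 0.4462 m, θ = 46.4°: the bracketed kinematic factor |dx/dθ| = 0.10353 m.
ω = v/|dx/dθ| = 2.67/0.10353 = 25.789 rad/s.
N = 60ω/(2π) = 246.27 rpm.

246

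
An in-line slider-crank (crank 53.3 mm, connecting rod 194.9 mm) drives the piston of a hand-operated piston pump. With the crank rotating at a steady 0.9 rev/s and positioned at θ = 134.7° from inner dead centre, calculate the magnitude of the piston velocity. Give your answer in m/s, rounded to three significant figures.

0.172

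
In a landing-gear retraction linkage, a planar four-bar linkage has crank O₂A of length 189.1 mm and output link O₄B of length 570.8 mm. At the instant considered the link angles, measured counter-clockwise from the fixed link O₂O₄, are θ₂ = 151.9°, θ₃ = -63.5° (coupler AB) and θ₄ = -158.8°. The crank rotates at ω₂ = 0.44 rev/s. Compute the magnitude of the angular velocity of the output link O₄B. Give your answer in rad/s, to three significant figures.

0.533

ω₂ = 2.765 rad/s (from 0.44 rev/s).
Differentiating the loop-closure r₂e^{iθ₂}+r₃e^{iθ₃}=r₁+r₄e^{iθ₄} gives r₂ω₂e^{iθ₂}+r₃ω₃e^{iθ₃}=r₄ω₄e^{iθ₄}.
Eliminating the other unknown: ω₄ = r₂ω₂ sin(θ₂−θ₃) / [r₄ sin(θ₄−θ₃)].
Numerator sine = -0.57928; denominator sine = -0.99572.
Result = 0.1891·2.765·(-0.57928) / (0.5708·(-0.99572)) = +0.53283 rad/s; magnitude 0.53283 rad/s.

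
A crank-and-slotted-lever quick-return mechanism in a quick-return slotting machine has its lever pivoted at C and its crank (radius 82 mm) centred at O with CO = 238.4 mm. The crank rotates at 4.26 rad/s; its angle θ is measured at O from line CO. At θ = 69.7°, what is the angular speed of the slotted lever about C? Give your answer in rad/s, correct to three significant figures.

0.746

ω = 4.26 rad/s
Crank pin A relative to C: A = (d + r cosθ, r sinθ); lever angle φ = atan2(r sinθ, d + r cosθ).
Differentiating tanφ: φ̇ = rω(d cosθ + r)/(d² + r² + 2dr cosθ).
d² + r² + 2dr cosθ = |CA|² = 0.0771229 m²;  d cosθ + r = +0.16471 m.
|ω_lever| = |0.082·4.26·+0.16471| / 0.0771229 = 0.74603 rad/s.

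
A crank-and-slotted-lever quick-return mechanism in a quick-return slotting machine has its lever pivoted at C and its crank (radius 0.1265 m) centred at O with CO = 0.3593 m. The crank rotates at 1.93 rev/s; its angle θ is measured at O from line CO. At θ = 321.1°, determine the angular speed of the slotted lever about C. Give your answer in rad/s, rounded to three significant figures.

ω = 12.13 rad/s (from 1.93 rev/s).
Crank pin A relative to C: A = (d + r cosθ, r sinθ); lever angle φ = atan2(r sinθ, d + r cosθ).
Differentiating tanφ: φ̇ = rω(d cosθ + r)/(d² + r² + 2dr cosθ).
d² + r² + 2dr cosθ = |CA|² = 0.215843 m²;  d cosθ + r = +0.40612 m.
|ω_lever| = |0.1265·12.13·+0.40612| / 0.215843 = 2.8863 rad/s.

2.89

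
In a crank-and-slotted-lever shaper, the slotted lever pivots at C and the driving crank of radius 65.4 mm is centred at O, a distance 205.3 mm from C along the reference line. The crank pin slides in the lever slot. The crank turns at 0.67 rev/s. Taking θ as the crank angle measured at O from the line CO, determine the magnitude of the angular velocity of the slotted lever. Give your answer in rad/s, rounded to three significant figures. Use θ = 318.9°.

0.909

ω = 4.21 rad/s (from 0.67 rev/s).
Crank pin A relative to C: A = (d + r cosθ, r sinθ); lever angle φ = atan2(r sinθ, d + r cosθ).
Differentiating tanφ: φ̇ = rω(d cosθ + r)/(d² + r² + 2dr cosθ).
d² + r² + 2dr cosθ = |CA|² = 0.0666609 m²;  d cosθ + r = +0.22011 m.
|ω_lever| = |0.0654·4.21·+0.22011| / 0.0666609 = 0.90906 rad/s.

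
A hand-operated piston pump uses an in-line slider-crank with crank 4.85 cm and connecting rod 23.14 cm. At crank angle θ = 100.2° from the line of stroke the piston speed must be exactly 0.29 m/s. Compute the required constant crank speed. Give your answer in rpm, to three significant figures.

60.3

For an in-line slider-crank, |v_piston| = rω|sinθ|·[1 + r cosθ/√(L² − r² sin²θ)].
With r = 0.0485 m, L = 0.2314 m, θ = 100.2°: the bracketed kinematic factor |dx/dθ| = 0.045923 m.
ω = v/|dx/dθ| = 0.29/0.045923 = 6.3149 rad/s.
N = 60ω/(2π) = 60.303 rpm.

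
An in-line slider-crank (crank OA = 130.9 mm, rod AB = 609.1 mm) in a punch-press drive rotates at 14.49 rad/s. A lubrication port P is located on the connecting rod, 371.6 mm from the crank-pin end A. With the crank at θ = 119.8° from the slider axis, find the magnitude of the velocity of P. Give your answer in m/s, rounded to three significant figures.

1.58

ω = 14.49 rad/s.  Crank-pin speed |V_A| = rω = 1.8967 m/s, perpendicular to OA.
Rod angle: sinφ = −(r/L) sinθ ⇒ φ = -10.748°; ω_rod = −rω cosθ/√(L²−r²sin²θ) = +1.5752 rad/s.
V_P = V_A + ω_rod × AP, with AP = 0.3716 m along the rod.
Components: V_Px = −rω sinθ − a·ω_rod·sinφ = -1.5368 m/s;  V_Py = rω cosθ + a·ω_rod·cosφ = -0.36755 m/s.
|V_P| = √(V_Px² + V_Py²) = 1.5801 m/s.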